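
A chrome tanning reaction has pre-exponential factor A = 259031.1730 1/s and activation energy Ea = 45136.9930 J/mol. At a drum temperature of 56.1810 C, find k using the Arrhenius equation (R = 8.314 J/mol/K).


T_K = T_C + 273.15 = 56.1810 + 273.15 = 329.3310 K
exponent = -Ea / (R * T_K) = -45136.9930 / (8.314 * 329.3310) = -16.4850
k = A * exp(exponent) = 259031.1730 * exp(-16.4850) = 0.0179469 1/s


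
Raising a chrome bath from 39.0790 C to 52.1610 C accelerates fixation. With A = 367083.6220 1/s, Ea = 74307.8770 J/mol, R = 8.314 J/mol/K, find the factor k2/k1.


T1 = 39.0790 + 273.15 = 312.2290 K; T2 = 52.1610 + 273.15 = 325.3110 K
k1 = A * exp(-Ea/(R*T1)) = 367083.6220 * exp(-74307.8770/(8.314*312.2290)) = 1.3580e-07 1/s
k2 = A * exp(-Ea/(R*T2)) = 367083.6220 * exp(-74307.8770/(8.314*325.3110)) = 4.2938e-07 1/s
k2/k1 = 4.2938e-07 / 1.3580e-07 = 3.1618


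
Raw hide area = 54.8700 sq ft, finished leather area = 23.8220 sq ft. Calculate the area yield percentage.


Formula: Yield = finished / raw * 100
Substituting: Yield = 23.8220 / 54.8700 * 100
Result: 43.4153 %


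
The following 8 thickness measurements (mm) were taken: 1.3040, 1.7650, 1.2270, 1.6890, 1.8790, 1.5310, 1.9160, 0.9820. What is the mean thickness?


Formula: Average = sum / n
Substituting: Average = 12.2930 / 8
Result: 1.5366 mm


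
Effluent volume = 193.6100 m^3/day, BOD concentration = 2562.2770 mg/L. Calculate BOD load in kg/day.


Formula: BOD_load = volume * conc / 1000
Substituting: BOD_load = 193.6100 * 2562.2770 / 1000
Result: 496.0824 kg/day


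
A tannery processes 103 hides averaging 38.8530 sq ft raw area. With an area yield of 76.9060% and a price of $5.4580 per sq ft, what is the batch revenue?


Raw_total = N * avg_area = 103 * 38.8530 = 4001.8590 sq ft
Finished = Raw_total * yield / 100 = 4001.8590 * 76.9060 / 100 = 3077.6697 sq ft
Value = Finished * price = 3077.6697 * 5.4580 = 16797.9211 $


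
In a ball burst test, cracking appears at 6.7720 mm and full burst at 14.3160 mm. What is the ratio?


Formula: Ratio = crack / burst
Substituting: Ratio = 6.7720 / 14.3160
Result: 0.4730


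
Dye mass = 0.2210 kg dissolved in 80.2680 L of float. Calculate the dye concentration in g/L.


Formula: Conc = dye_mass(kg) / volume(L) * 1000
Substituting: Conc = 0.2210 / 80.2680 * 1000
Result: 2.7533 g/L


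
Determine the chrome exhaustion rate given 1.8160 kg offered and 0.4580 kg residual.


Formula: Uptake = (offered - residual) / offered * 100
Substituting: Uptake = (1.8160 - 0.4580) / 1.8160 * 100
Result: 74.7797 %


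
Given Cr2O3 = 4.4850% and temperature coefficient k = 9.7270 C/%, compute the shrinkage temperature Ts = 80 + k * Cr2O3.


Formula: Ts = 80 + k * Cr2O3
Substituting: Ts = 80 + 9.7270 * 4.4850
Result: 123.6256 C


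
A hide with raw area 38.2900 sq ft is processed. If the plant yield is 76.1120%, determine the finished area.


Formula: finished = raw * yield / 100
Substituting: finished = 38.2900 * 76.1120 / 100
Result: 29.1433 sq ft


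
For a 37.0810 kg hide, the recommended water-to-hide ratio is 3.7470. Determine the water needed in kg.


Formula: Water = hide_weight * ratio
Substituting: Water = 37.0810 * 3.7470
Result: 138.9425 kg


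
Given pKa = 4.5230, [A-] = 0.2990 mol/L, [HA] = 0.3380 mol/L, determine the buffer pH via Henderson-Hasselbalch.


ratio = [A-] / [HA] = 0.2990 / 0.3380 = 0.8846
log10(ratio) = -0.0532455
pH = pKa + log10(ratio) = 4.5230 - 0.0532455 = 4.4698


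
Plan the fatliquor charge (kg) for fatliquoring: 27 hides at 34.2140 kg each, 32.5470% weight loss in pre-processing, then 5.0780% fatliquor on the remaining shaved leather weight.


Total_raw = N * avg_wt = 27 * 34.2140 = 923.7780 kg
Substrate = Total_raw * (1 - loss/100) = 923.7780 * (1 - 32.5470/100) = 623.1160 kg
Fat = Substrate * pct / 100 = 623.1160 * 5.0780 / 100 = 31.6418 kg


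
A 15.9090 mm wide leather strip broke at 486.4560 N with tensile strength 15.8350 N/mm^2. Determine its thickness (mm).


Formula: t = F / (TS * w)
Substituting: t = 486.4560 / (15.8350 * 15.9090)
Result: 1.9310 mm


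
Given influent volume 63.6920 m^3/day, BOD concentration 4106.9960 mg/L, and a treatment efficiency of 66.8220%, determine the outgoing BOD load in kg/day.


Load_in = volume * conc / 1000 = 63.6920 * 4106.9960 / 1000 = 261.5828 kg/day
Removed = Load_in * eff / 100 = 261.5828 * 66.8220 / 100 = 174.7949 kg/day
Load_out = Load_in - Removed = 261.5828 - 174.7949 = 86.7879 kg/day


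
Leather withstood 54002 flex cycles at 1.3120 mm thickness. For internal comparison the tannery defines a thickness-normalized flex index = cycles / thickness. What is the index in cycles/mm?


Formula: Index = cycles / thickness
Substituting: Index = 54002 / 1.3120
Result: 41160.0610 cycles/mm


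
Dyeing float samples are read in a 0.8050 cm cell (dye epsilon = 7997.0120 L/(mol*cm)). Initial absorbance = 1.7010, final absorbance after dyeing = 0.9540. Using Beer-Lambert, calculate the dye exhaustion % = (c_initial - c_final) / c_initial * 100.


c_initial = A_i / (epsilon * l) = 1.7010 / (7997.0120 * 0.8050) = 2.6423e-04 mol/L
c_final = A_f / (epsilon * l) = 0.9540 / (7997.0120 * 0.8050) = 1.4819e-04 mol/L
Exhaustion = (c_initial - c_final) / c_initial * 100 = (2.6423e-04 - 1.4819e-04) / 2.6423e-04 * 100 = 43.9153 %


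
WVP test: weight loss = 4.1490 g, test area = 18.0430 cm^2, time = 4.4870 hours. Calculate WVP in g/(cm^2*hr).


Formula: WVP = loss / (area * time)
Substituting: WVP = 4.1490 / (18.0430 * 4.4870)
Result: 0.0512482 g/(cm^2*hr)


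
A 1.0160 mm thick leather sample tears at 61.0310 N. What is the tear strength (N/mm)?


Formula: Tear strength = force / thickness
Substituting: Tear strength = 61.0310 / 1.0160
Result: 60.0699 N/mm


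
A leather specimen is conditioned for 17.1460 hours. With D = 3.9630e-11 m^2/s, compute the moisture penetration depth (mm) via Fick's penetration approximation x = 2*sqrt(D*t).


t = 17.1460 hr * 3600 = 61725.6000 s
D * t = 3.9630e-11 * 61725.6000 = 2.4462e-06
x = 2 * sqrt(D*t) = 2 * sqrt(2.4462e-06) = 0.00312806 m = 3.1281 mm


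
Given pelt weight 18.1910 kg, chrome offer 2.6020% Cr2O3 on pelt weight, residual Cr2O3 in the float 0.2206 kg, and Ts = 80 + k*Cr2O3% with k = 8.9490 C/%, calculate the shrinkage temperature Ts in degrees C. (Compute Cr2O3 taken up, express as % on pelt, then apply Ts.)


Offered = pelt * offer_pct / 100 = 18.1910 * 2.6020 / 100 = 0.4733 kg
Uptake = offered - residual = 0.4733 - 0.2206 = 0.2527 kg
Cr2O3% on pelt = uptake / pelt * 100 = 0.2527 / 18.1910 * 100 = 1.3893 %
Ts = 80 + k * Cr2O3% = 80 + 8.9490 * 1.3893 = 92.4330 C


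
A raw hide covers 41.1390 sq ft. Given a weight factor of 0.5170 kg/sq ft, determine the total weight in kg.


Formula: Weight = area * weight_per_sqft
Substituting: Weight = 41.1390 * 0.5170
Result: 21.2689 kg


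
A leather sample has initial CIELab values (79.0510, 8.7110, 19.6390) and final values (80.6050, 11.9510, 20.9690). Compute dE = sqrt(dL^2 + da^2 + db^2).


dL = 1.5540, da = 3.2400, db = 1.3300
dE = sqrt(1.5540^2 + 3.2400^2 + 1.3300^2) = 3.8316


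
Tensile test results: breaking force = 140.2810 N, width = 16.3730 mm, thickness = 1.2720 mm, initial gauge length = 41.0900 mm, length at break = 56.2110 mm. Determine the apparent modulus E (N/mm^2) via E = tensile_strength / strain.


TS = F / (w * t) = 140.2810 / (16.3730 * 1.2720) = 6.7357 N/mm^2
strain = (Lf - L0) / L0 = (56.2110 - 41.0900) / 41.0900 = 0.3680
E = TS / strain = 6.7357 / 0.3680 = 18.3037 N/mm^2


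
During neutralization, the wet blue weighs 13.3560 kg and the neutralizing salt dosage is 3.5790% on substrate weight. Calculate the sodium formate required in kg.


Formula: Neutralizer = substrate * pct / 100
Substituting: Neutralizer = 13.3560 * 3.5790 / 100
Result: 0.4780 kg


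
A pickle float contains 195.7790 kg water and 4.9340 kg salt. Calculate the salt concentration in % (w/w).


Formula: Conc = salt / (water + salt) * 100
Substituting: Conc = 4.9340 / (195.7790 + 4.9340) * 100
Result: 2.4582 %


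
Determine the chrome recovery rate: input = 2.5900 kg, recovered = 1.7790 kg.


Formula: Recovery = recovered / input * 100
Substituting: Recovery = 1.7790 / 2.5900 * 100
Result: 68.6873 %


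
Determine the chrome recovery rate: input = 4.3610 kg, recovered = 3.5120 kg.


Formula: Recovery = recovered / input * 100
Substituting: Recovery = 3.5120 / 4.3610 * 100
Result: 80.5320 %


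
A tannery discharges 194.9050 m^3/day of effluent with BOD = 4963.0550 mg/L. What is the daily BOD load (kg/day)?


Formula: BOD_load = volume * conc / 1000
Substituting: BOD_load = 194.9050 * 4963.0550 / 1000
Result: 967.3242 kg/day


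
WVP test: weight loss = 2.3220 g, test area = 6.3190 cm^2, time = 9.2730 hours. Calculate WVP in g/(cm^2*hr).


Formula: WVP = loss / (area * time)
Substituting: WVP = 2.3220 / (6.3190 * 9.2730)
Result: 0.0396272 g/(cm^2*hr)


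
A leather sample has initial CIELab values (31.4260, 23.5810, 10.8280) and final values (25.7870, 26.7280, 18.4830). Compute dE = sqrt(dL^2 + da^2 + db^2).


dL = -5.6390, da = 3.1470, db = 7.6550
dE = sqrt((-5.6390)^2 + 3.1470^2 + 7.6550^2) = 10.0150


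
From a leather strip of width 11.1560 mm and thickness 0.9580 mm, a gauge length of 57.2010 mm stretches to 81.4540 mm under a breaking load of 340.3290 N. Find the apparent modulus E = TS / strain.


TS = F / (w * t) = 340.3290 / (11.1560 * 0.9580) = 31.8438 N/mm^2
strain = (Lf - L0) / L0 = (81.4540 - 57.2010) / 57.2010 = 0.4240
E = TS / strain = 31.8438 / 0.4240 = 75.1040 N/mm^2


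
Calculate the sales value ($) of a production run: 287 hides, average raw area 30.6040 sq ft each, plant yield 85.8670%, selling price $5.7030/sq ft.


Raw_total = N * avg_area = 287 * 30.6040 = 8783.3480 sq ft
Finished = Raw_total * yield / 100 = 8783.3480 * 85.8670 / 100 = 7541.9974 sq ft
Value = Finished * price = 7541.9974 * 5.7030 = 43012.0113 $


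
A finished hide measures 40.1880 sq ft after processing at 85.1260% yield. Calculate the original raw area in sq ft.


Formula: raw = finished * 100 / yield
Substituting: raw = 40.1880 * 100 / 85.1260
Result: 47.2100 sq ft


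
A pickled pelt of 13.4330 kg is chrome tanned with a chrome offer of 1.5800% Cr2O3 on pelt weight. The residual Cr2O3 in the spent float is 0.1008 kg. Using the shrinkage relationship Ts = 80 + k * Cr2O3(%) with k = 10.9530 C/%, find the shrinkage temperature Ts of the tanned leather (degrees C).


Offered = pelt * offer_pct / 100 = 13.4330 * 1.5800 / 100 = 0.2122 kg
Uptake = offered - residual = 0.2122 - 0.1008 = 0.1114 kg
Cr2O3% on pelt = uptake / pelt * 100 = 0.1114 / 13.4330 * 100 = 0.8296 %
Ts = 80 + k * Cr2O3% = 80 + 10.9530 * 0.8296 = 89.0867 C


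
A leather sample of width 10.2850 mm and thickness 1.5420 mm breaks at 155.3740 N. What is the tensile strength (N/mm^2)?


Formula: TS = force / (width * thickness)
Substituting: TS = 155.3740 / (10.2850 * 1.5420)
Result: 9.7969 N/mm^2


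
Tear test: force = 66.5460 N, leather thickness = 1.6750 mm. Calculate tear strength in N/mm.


Formula: Tear strength = force / thickness
Substituting: Tear strength = 66.5460 / 1.6750
Result: 39.7290 N/mm


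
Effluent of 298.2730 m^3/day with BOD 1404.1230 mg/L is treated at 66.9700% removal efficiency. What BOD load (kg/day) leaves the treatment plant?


Load_in = volume * conc / 1000 = 298.2730 * 1404.1230 / 1000 = 418.8120 kg/day
Removed = Load_in * eff / 100 = 418.8120 * 66.9700 / 100 = 280.4784 kg/day
Load_out = Load_in - Removed = 418.8120 - 280.4784 = 138.3336 kg/day


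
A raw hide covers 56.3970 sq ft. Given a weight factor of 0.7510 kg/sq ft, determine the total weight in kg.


Formula: Weight = area * weight_per_sqft
Substituting: Weight = 56.3970 * 0.7510
Result: 42.3541 kg


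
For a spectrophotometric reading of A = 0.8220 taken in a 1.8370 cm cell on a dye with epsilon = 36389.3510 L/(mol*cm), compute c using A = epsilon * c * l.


Formula: c = A / (epsilon * l)
Substituting: c = 0.8220 / (36389.3510 * 1.8370)
Result: 1.2297e-05 mol/L


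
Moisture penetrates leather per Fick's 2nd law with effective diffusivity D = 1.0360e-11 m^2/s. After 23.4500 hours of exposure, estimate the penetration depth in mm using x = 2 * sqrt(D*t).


t = 23.4500 hr * 3600 = 84420.0000 s
D * t = 1.0360e-11 * 84420.0000 = 8.7459e-07
x = 2 * sqrt(D*t) = 2 * sqrt(8.7459e-07) = 0.00187039 m = 1.8704 mm


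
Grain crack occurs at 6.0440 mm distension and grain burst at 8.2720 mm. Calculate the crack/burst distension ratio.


Formula: Ratio = crack / burst
Substituting: Ratio = 6.0440 / 8.2720
Result: 0.7307


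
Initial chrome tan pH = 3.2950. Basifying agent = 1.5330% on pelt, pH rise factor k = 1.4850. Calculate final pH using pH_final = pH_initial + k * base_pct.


Formula: pH_final = pH_initial + k * base_pct
Substituting: pH_final = 3.2950 + 1.4850 * 1.5330
Result: 5.5715


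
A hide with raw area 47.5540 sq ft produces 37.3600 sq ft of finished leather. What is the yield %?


Formula: Yield = finished / raw * 100
Substituting: Yield = 37.3600 / 47.5540 * 100
Result: 78.5633 %


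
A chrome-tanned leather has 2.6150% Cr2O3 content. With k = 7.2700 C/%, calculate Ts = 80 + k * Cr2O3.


Formula: Ts = 80 + k * Cr2O3
Substituting: Ts = 80 + 7.2700 * 2.6150
Result: 99.0110 C


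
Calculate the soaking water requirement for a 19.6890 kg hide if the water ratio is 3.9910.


Formula: Water = hide_weight * ratio
Substituting: Water = 19.6890 * 3.9910
Result: 78.5788 kg


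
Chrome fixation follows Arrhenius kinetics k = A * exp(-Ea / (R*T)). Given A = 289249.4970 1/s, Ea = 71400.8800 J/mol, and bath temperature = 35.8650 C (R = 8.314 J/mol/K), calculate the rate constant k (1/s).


T_K = T_C + 273.15 = 35.8650 + 273.15 = 309.0150 K
exponent = -Ea / (R * T_K) = -71400.8800 / (8.314 * 309.0150) = -27.7916
k = A * exp(exponent) = 289249.4970 * exp(-27.7916) = 2.4633e-07 1/s


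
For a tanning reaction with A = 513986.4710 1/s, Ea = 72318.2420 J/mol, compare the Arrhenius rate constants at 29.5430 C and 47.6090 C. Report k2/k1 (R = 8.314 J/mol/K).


T1 = 29.5430 + 273.15 = 302.6930 K; T2 = 47.6090 + 273.15 = 320.7590 K
k1 = A * exp(-Ea/(R*T1)) = 513986.4710 * exp(-72318.2420/(8.314*302.6930)) = 1.7014e-07 1/s
k2 = A * exp(-Ea/(R*T2)) = 513986.4710 * exp(-72318.2420/(8.314*320.7590)) = 8.5846e-07 1/s
k2/k1 = 8.5846e-07 / 1.7014e-07 = 5.0456


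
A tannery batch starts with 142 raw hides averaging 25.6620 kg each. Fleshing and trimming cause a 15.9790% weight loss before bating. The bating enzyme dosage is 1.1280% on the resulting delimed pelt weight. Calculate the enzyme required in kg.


Total_raw = N * avg_wt = 142 * 25.6620 = 3644.0040 kg
Substrate = Total_raw * (1 - loss/100) = 3644.0040 * (1 - 15.9790/100) = 3061.7286 kg
Enzyme = Substrate * pct / 100 = 3061.7286 * 1.1280 / 100 = 34.5363 kg


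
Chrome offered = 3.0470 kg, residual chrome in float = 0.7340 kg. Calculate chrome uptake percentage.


Formula: Uptake = (offered - residual) / offered * 100
Substituting: Uptake = (3.0470 - 0.7340) / 3.0470 * 100
Result: 75.9107 %


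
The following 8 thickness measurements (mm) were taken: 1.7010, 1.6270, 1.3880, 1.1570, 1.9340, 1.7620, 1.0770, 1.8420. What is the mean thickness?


Formula: Average = sum / n
Substituting: Average = 12.4880 / 8
Result: 1.5610 mm


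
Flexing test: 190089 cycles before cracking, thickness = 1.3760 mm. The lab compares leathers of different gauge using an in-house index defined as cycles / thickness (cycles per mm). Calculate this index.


Formula: Index = cycles / thickness
Substituting: Index = 190089 / 1.3760
Result: 138146.0756 cycles/mm


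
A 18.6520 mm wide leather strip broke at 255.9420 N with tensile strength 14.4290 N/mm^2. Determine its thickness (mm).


Formula: t = F / (TS * w)
Substituting: t = 255.9420 / (14.4290 * 18.6520)
Result: 0.9510 mm


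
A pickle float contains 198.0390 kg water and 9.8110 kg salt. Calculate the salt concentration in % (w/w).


Formula: Conc = salt / (water + salt) * 100
Substituting: Conc = 9.8110 / (198.0390 + 9.8110) * 100
Result: 4.7202 %


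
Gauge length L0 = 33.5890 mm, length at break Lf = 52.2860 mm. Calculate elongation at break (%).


Formula: Elongation = (Lf - L0) / L0 * 100
Substituting: Elongation = (52.2860 - 33.5890) / 33.5890 * 100
Result: 55.6641 %


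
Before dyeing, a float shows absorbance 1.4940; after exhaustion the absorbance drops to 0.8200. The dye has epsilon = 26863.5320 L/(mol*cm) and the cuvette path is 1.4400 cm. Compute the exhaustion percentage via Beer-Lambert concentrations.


c_initial = A_i / (epsilon * l) = 1.4940 / (26863.5320 * 1.4400) = 3.8621e-05 mol/L
c_final = A_f / (epsilon * l) = 0.8200 / (26863.5320 * 1.4400) = 2.1198e-05 mol/L
Exhaustion = (c_initial - c_final) / c_initial * 100 = (3.8621e-05 - 2.1198e-05) / 3.8621e-05 * 100 = 45.1138 %


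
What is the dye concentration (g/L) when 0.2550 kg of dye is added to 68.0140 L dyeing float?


Formula: Conc = dye_mass(kg) / volume(L) * 1000
Substituting: Conc = 0.2550 / 68.0140 * 1000
Result: 3.7492 g/L


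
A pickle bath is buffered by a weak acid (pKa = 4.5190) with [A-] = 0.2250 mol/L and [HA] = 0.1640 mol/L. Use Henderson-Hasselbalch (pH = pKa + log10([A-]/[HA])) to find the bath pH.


ratio = [A-] / [HA] = 0.2250 / 0.1640 = 1.3720
log10(ratio) = 0.1373
pH = pKa + log10(ratio) = 4.5190 + 0.1373 = 4.6563


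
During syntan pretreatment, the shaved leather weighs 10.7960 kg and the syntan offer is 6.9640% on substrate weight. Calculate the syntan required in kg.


Formula: Syntan = substrate * pct / 100
Substituting: Syntan = 10.7960 * 6.9640 / 100
Result: 0.7518 kg


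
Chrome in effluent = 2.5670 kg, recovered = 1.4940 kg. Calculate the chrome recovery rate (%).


Formula: Recovery = recovered / input * 100
Substituting: Recovery = 1.4940 / 2.5670 * 100
Result: 58.2002 %


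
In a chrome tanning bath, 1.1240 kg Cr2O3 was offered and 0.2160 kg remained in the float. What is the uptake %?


Formula: Uptake = (offered - residual) / offered * 100
Substituting: Uptake = (1.1240 - 0.2160) / 1.1240 * 100
Result: 80.7829 %


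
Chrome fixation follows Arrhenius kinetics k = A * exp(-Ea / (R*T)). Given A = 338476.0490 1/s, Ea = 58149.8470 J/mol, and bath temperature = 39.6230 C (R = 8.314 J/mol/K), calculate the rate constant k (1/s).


T_K = T_C + 273.15 = 39.6230 + 273.15 = 312.7730 K
exponent = -Ea / (R * T_K) = -58149.8470 / (8.314 * 312.7730) = -22.3619
k = A * exp(exponent) = 338476.0490 * exp(-22.3619) = 6.5745e-05 1/s


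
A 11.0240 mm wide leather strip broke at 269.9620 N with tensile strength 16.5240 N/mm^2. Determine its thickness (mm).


Formula: t = F / (TS * w)
Substituting: t = 269.9620 / (16.5240 * 11.0240)
Result: 1.4820 mm


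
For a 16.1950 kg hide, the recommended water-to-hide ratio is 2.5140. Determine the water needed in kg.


Formula: Water = hide_weight * ratio
Substituting: Water = 16.1950 * 2.5140
Result: 40.7142 kg


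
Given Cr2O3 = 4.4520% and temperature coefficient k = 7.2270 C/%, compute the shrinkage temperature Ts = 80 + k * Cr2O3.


Formula: Ts = 80 + k * Cr2O3
Substituting: Ts = 80 + 7.2270 * 4.4520
Result: 112.1746 C


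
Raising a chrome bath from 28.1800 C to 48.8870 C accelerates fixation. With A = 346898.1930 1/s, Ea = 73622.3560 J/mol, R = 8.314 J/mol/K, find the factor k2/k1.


T1 = 28.1800 + 273.15 = 301.3300 K; T2 = 48.8870 + 273.15 = 322.0370 K
k1 = A * exp(-Ea/(R*T1)) = 346898.1930 * exp(-73622.3560/(8.314*301.3300)) = 5.9914e-08 1/s
k2 = A * exp(-Ea/(R*T2)) = 346898.1930 * exp(-73622.3560/(8.314*322.0370)) = 3.9643e-07 1/s
k2/k1 = 3.9643e-07 / 5.9914e-08 = 6.6167


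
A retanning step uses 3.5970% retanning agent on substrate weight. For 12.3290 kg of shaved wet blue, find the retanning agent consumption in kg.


Formula: Retan = substrate * pct / 100
Substituting: Retan = 12.3290 * 3.5970 / 100
Result: 0.4435 kg


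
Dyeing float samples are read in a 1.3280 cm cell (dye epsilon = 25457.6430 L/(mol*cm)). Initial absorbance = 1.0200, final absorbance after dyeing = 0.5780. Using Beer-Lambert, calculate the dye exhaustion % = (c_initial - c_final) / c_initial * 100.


c_initial = A_i / (epsilon * l) = 1.0200 / (25457.6430 * 1.3280) = 3.0171e-05 mol/L
c_final = A_f / (epsilon * l) = 0.5780 / (25457.6430 * 1.3280) = 1.7097e-05 mol/L
Exhaustion = (c_initial - c_final) / c_initial * 100 = (3.0171e-05 - 1.7097e-05) / 3.0171e-05 * 100 = 43.3333 %


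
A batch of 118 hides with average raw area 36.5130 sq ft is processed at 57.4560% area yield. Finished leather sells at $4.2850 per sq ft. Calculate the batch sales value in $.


Raw_total = N * avg_area = 118 * 36.5130 = 4308.5340 sq ft
Finished = Raw_total * yield / 100 = 4308.5340 * 57.4560 / 100 = 2475.5113 sq ft
Value = Finished * price = 2475.5113 * 4.2850 = 10607.5659 $


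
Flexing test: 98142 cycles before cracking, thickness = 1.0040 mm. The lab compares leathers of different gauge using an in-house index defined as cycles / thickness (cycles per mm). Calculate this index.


Formula: Index = cycles / thickness
Substituting: Index = 98142 / 1.0040
Result: 97750.9960 cycles/mm


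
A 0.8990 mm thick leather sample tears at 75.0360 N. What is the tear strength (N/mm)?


Formula: Tear strength = force / thickness
Substituting: Tear strength = 75.0360 / 0.8990
Result: 83.4661 N/mm


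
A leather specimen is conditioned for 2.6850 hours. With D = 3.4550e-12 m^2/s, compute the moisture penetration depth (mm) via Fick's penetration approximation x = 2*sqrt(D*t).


t = 2.6850 hr * 3600 = 9666.0000 s
D * t = 3.4550e-12 * 9666.0000 = 3.3396e-08
x = 2 * sqrt(D*t) = 2 * sqrt(3.3396e-08) = 3.6549e-04 m = 0.3655 mm


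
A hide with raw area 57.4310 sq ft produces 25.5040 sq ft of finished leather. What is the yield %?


Formula: Yield = finished / raw * 100
Substituting: Yield = 25.5040 / 57.4310 * 100
Result: 44.4081 %


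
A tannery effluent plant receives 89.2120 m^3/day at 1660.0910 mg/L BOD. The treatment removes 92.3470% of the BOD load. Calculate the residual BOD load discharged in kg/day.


Load_in = volume * conc / 1000 = 89.2120 * 1660.0910 / 1000 = 148.1000 kg/day
Removed = Load_in * eff / 100 = 148.1000 * 92.3470 / 100 = 136.7659 kg/day
Load_out = Load_in - Removed = 148.1000 - 136.7659 = 11.3341 kg/day


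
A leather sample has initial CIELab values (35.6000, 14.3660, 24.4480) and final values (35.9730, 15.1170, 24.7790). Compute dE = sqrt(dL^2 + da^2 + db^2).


dL = 0.3730, da = 0.7510, db = 0.3310
dE = sqrt(0.3730^2 + 0.7510^2 + 0.3310^2) = 0.9015


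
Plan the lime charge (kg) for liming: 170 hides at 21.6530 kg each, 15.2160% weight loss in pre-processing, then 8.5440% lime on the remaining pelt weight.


Total_raw = N * avg_wt = 170 * 21.6530 = 3681.0100 kg
Substrate = Total_raw * (1 - loss/100) = 3681.0100 * (1 - 15.2160/100) = 3120.9075 kg
Lime = Substrate * pct / 100 = 3120.9075 * 8.5440 / 100 = 266.6503 kg


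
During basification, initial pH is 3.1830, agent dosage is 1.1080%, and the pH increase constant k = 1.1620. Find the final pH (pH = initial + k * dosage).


Formula: pH_final = pH_initial + k * base_pct
Substituting: pH_final = 3.1830 + 1.1620 * 1.1080
Result: 4.4705


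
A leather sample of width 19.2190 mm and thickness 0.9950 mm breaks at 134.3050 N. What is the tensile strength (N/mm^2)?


Formula: TS = force / (width * thickness)
Substituting: TS = 134.3050 / (19.2190 * 0.9950)
Result: 7.0233 N/mm^2


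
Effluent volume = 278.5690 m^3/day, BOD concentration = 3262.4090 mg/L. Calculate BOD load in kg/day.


Formula: BOD_load = volume * conc / 1000
Substituting: BOD_load = 278.5690 * 3262.4090 / 1000
Result: 908.8060 kg/day


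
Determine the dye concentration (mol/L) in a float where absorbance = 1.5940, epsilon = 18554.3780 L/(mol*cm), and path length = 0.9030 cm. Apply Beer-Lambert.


Formula: c = A / (epsilon * l)
Substituting: c = 1.5940 / (18554.3780 * 0.9030)
Result: 9.5138e-05 mol/L


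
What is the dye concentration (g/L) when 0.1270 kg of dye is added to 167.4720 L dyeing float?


Formula: Conc = dye_mass(kg) / volume(L) * 1000
Substituting: Conc = 0.1270 / 167.4720 * 1000
Result: 0.7583 g/L


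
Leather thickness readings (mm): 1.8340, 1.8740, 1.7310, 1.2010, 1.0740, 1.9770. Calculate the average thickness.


Formula: Average = sum / n
Substituting: Average = 9.6910 / 6
Result: 1.6152 mm


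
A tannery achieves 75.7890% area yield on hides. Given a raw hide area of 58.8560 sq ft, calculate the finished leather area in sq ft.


Formula: finished = raw * yield / 100
Substituting: finished = 58.8560 * 75.7890 / 100
Result: 44.6064 sq ft


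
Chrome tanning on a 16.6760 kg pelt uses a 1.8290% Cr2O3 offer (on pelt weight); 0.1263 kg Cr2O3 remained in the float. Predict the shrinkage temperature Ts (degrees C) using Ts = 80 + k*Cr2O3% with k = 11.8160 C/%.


Offered = pelt * offer_pct / 100 = 16.6760 * 1.8290 / 100 = 0.3050 kg
Uptake = offered - residual = 0.3050 - 0.1263 = 0.1787 kg
Cr2O3% on pelt = uptake / pelt * 100 = 0.1787 / 16.6760 * 100 = 1.0716 %
Ts = 80 + k * Cr2O3% = 80 + 11.8160 * 1.0716 = 92.6623 C


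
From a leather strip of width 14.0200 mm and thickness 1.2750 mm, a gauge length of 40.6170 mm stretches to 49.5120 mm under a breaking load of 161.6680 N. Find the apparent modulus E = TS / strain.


TS = F / (w * t) = 161.6680 / (14.0200 * 1.2750) = 9.0441 N/mm^2
strain = (Lf - L0) / L0 = (49.5120 - 40.6170) / 40.6170 = 0.2190
E = TS / strain = 9.0441 / 0.2190 = 41.2979 N/mm^2


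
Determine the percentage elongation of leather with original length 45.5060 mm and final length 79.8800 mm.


Formula: Elongation = (Lf - L0) / L0 * 100
Substituting: Elongation = (79.8800 - 45.5060) / 45.5060 * 100
Result: 75.5373 %


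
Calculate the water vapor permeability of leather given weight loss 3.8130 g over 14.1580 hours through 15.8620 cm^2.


Formula: WVP = loss / (area * time)
Substituting: WVP = 3.8130 / (15.8620 * 14.1580)
Result: 0.0169788 g/(cm^2*hr)


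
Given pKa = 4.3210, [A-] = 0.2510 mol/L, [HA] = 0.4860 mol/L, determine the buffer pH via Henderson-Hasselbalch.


ratio = [A-] / [HA] = 0.2510 / 0.4860 = 0.5165
log10(ratio) = -0.2870
pH = pKa + log10(ratio) = 4.3210 - 0.2870 = 4.0340


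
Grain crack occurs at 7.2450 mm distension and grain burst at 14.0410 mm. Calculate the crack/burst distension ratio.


Formula: Ratio = crack / burst
Substituting: Ratio = 7.2450 / 14.0410
Result: 0.5160


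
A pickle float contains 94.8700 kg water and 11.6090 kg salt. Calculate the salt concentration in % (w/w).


Formula: Conc = salt / (water + salt) * 100
Substituting: Conc = 11.6090 / (94.8700 + 11.6090) * 100
Result: 10.9026 %


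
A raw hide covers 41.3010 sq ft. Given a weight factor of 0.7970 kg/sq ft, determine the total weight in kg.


Formula: Weight = area * weight_per_sqft
Substituting: Weight = 41.3010 * 0.7970
Result: 32.9169 kg


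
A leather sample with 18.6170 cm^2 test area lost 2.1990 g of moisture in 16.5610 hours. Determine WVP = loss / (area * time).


Formula: WVP = loss / (area * time)
Substituting: WVP = 2.1990 / (18.6170 * 16.5610)
Result: 0.00713229 g/(cm^2*hr)


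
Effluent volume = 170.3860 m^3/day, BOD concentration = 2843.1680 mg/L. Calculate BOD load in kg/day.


Formula: BOD_load = volume * conc / 1000
Substituting: BOD_load = 170.3860 * 2843.1680 / 1000
Result: 484.4360 kg/day


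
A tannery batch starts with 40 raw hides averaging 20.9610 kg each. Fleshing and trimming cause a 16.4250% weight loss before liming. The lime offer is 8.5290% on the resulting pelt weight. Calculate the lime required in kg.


Total_raw = N * avg_wt = 40 * 20.9610 = 838.4400 kg
Substrate = Total_raw * (1 - loss/100) = 838.4400 * (1 - 16.4250/100) = 700.7262 kg
Lime = Substrate * pct / 100 = 700.7262 * 8.5290 / 100 = 59.7649 kg


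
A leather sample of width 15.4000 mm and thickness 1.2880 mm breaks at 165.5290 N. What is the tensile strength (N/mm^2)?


Formula: TS = force / (width * thickness)
Substituting: TS = 165.5290 / (15.4000 * 1.2880)
Result: 8.3452 N/mm^2


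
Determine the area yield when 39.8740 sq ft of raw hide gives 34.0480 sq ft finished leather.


Formula: Yield = finished / raw * 100
Substituting: Yield = 34.0480 / 39.8740 * 100
Result: 85.3890 %


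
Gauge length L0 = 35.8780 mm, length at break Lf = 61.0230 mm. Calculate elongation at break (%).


Formula: Elongation = (Lf - L0) / L0 * 100
Substituting: Elongation = (61.0230 - 35.8780) / 35.8780 * 100
Result: 70.0847 %


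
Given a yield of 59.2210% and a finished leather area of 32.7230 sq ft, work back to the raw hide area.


Formula: raw = finished * 100 / yield
Substituting: raw = 32.7230 * 100 / 59.2210
Result: 55.2557 sq ft


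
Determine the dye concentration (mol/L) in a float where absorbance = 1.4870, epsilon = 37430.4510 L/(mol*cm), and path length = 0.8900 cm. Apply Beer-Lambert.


Formula: c = A / (epsilon * l)
Substituting: c = 1.4870 / (37430.4510 * 0.8900)
Result: 4.4637e-05 mol/L


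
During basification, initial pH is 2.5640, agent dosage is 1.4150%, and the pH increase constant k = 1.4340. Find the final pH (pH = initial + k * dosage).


Formula: pH_final = pH_initial + k * base_pct
Substituting: pH_final = 2.5640 + 1.4340 * 1.4150
Result: 4.5931


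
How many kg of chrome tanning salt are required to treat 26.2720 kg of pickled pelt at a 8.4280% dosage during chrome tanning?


Formula: Chrome = substrate * pct / 100
Substituting: Chrome = 26.2720 * 8.4280 / 100
Result: 2.2142 kg


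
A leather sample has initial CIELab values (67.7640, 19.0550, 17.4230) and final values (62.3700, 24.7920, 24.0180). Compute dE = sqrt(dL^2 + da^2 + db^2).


dL = -5.3940, da = 5.7370, db = 6.5950
dE = sqrt((-5.3940)^2 + 5.7370^2 + 6.5950^2) = 10.2714


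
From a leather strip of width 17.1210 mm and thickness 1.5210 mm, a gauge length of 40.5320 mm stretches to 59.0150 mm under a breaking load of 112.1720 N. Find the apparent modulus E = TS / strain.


TS = F / (w * t) = 112.1720 / (17.1210 * 1.5210) = 4.3075 N/mm^2
strain = (Lf - L0) / L0 = (59.0150 - 40.5320) / 40.5320 = 0.4560
E = TS / strain = 4.3075 / 0.4560 = 9.4461 N/mm^2


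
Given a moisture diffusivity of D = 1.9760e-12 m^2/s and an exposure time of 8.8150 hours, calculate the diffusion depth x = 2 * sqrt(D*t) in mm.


t = 8.8150 hr * 3600 = 31734.0000 s
D * t = 1.9760e-12 * 31734.0000 = 6.2706e-08
x = 2 * sqrt(D*t) = 2 * sqrt(6.2706e-08) = 5.0082e-04 m = 0.5008 mm


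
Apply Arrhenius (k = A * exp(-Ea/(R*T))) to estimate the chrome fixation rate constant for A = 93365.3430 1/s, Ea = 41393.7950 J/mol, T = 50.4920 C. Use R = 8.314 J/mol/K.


T_K = T_C + 273.15 = 50.4920 + 273.15 = 323.6420 K
exponent = -Ea / (R * T_K) = -41393.7950 / (8.314 * 323.6420) = -15.3837
k = A * exp(exponent) = 93365.3430 * exp(-15.3837) = 0.0194597 1/s


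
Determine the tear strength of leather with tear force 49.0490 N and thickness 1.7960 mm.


Formula: Tear strength = force / thickness
Substituting: Tear strength = 49.0490 / 1.7960
Result: 27.3101 N/mm


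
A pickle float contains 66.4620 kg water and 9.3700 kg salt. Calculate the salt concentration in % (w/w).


Formula: Conc = salt / (water + salt) * 100
Substituting: Conc = 9.3700 / (66.4620 + 9.3700) * 100
Result: 12.3563 %


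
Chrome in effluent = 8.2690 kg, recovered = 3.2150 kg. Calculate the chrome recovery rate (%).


Formula: Recovery = recovered / input * 100
Substituting: Recovery = 3.2150 / 8.2690 * 100
Result: 38.8802 %


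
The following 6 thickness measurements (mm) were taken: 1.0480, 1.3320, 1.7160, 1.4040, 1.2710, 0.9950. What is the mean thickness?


Formula: Average = sum / n
Substituting: Average = 7.7660 / 6
Result: 1.2943 mm


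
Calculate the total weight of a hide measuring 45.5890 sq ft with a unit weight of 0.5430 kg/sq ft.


Formula: Weight = area * weight_per_sqft
Substituting: Weight = 45.5890 * 0.5430
Result: 24.7548 kg


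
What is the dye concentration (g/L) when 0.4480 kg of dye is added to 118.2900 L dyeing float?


Formula: Conc = dye_mass(kg) / volume(L) * 1000
Substituting: Conc = 0.4480 / 118.2900 * 1000
Result: 3.7873 g/L


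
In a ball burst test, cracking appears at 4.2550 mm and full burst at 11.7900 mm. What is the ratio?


Formula: Ratio = crack / burst
Substituting: Ratio = 4.2550 / 11.7900
Result: 0.3609


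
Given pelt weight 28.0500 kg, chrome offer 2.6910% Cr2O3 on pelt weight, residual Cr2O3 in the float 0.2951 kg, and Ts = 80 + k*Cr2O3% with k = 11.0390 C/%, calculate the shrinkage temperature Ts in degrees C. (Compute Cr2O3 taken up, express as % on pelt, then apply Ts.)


Offered = pelt * offer_pct / 100 = 28.0500 * 2.6910 / 100 = 0.7548 kg
Uptake = offered - residual = 0.7548 - 0.2951 = 0.4597 kg
Cr2O3% on pelt = uptake / pelt * 100 = 0.4597 / 28.0500 * 100 = 1.6390 %
Ts = 80 + k * Cr2O3% = 80 + 11.0390 * 1.6390 = 98.0924 C


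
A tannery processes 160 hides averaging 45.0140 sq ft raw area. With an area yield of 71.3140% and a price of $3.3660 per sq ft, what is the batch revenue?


Raw_total = N * avg_area = 160 * 45.0140 = 7202.2400 sq ft
Finished = Raw_total * yield / 100 = 7202.2400 * 71.3140 / 100 = 5136.2054 sq ft
Value = Finished * price = 5136.2054 * 3.3660 = 17288.4675 $


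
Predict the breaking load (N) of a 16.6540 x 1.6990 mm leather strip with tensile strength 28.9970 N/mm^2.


Formula: F = TS * w * t
Substituting: F = 28.9970 * 16.6540 * 1.6990
Result: 820.4743 N


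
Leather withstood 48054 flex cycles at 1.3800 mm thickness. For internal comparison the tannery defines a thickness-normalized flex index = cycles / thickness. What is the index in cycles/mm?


Formula: Index = cycles / thickness
Substituting: Index = 48054 / 1.3800
Result: 34821.7391 cycles/mm


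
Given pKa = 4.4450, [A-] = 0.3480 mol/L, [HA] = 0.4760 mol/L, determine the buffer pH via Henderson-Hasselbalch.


ratio = [A-] / [HA] = 0.3480 / 0.4760 = 0.7311
log10(ratio) = -0.1360
pH = pKa + log10(ratio) = 4.4450 - 0.1360 = 4.3090


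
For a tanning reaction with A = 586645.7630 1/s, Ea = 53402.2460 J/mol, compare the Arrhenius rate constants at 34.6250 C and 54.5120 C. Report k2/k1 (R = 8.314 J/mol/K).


T1 = 34.6250 + 273.15 = 307.7750 K; T2 = 54.5120 + 273.15 = 327.6620 K
k1 = A * exp(-Ea/(R*T1)) = 586645.7630 * exp(-53402.2460/(8.314*307.7750)) = 5.0674e-04 1/s
k2 = A * exp(-Ea/(R*T2)) = 586645.7630 * exp(-53402.2460/(8.314*327.6620)) = 0.00179839 1/s
k2/k1 = 0.00179839 / 5.0674e-04 = 3.5490


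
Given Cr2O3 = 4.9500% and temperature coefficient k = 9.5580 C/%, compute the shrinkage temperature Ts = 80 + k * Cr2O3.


Formula: Ts = 80 + k * Cr2O3
Substituting: Ts = 80 + 9.5580 * 4.9500
Result: 127.3121 C


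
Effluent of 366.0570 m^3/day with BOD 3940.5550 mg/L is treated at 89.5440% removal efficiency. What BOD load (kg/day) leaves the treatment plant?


Load_in = volume * conc / 1000 = 366.0570 * 3940.5550 / 1000 = 1442.4677 kg/day
Removed = Load_in * eff / 100 = 1442.4677 * 89.5440 / 100 = 1291.6433 kg/day
Load_out = Load_in - Removed = 1442.4677 - 1291.6433 = 150.8244 kg/day


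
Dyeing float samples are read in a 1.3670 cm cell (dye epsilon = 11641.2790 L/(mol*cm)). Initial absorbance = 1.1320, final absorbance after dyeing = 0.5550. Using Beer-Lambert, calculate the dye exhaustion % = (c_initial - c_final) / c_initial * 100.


c_initial = A_i / (epsilon * l) = 1.1320 / (11641.2790 * 1.3670) = 7.1134e-05 mol/L
c_final = A_f / (epsilon * l) = 0.5550 / (11641.2790 * 1.3670) = 3.4876e-05 mol/L
Exhaustion = (c_initial - c_final) / c_initial * 100 = (7.1134e-05 - 3.4876e-05) / 7.1134e-05 * 100 = 50.9717 %


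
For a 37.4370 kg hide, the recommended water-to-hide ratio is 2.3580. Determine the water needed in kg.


Formula: Water = hide_weight * ratio
Substituting: Water = 37.4370 * 2.3580
Result: 88.2764 kg


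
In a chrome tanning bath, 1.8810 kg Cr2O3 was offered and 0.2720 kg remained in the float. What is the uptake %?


Formula: Uptake = (offered - residual) / offered * 100
Substituting: Uptake = (1.8810 - 0.2720) / 1.8810 * 100
Result: 85.5396 %


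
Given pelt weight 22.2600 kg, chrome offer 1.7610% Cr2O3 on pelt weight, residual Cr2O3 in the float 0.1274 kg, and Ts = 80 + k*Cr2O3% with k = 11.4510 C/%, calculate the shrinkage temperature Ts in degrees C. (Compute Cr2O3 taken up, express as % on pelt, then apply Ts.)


Offered = pelt * offer_pct / 100 = 22.2600 * 1.7610 / 100 = 0.3920 kg
Uptake = offered - residual = 0.3920 - 0.1274 = 0.2646 kg
Cr2O3% on pelt = uptake / pelt * 100 = 0.2646 / 22.2600 * 100 = 1.1887 %
Ts = 80 + k * Cr2O3% = 80 + 11.4510 * 1.1887 = 93.6115 C


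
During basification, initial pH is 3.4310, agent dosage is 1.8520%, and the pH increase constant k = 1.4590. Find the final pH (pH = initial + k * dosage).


Formula: pH_final = pH_initial + k * base_pct
Substituting: pH_final = 3.4310 + 1.4590 * 1.8520
Result: 6.1331


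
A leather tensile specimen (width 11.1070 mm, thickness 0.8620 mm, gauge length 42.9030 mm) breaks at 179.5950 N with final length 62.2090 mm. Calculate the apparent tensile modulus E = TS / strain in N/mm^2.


TS = F / (w * t) = 179.5950 / (11.1070 * 0.8620) = 18.7582 N/mm^2
strain = (Lf - L0) / L0 = (62.2090 - 42.9030) / 42.9030 = 0.4500
E = TS / strain = 18.7582 / 0.4500 = 41.6856 N/mm^2


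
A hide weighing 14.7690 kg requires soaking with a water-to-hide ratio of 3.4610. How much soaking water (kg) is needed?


Formula: Water = hide_weight * ratio
Substituting: Water = 14.7690 * 3.4610
Result: 51.1155 kg


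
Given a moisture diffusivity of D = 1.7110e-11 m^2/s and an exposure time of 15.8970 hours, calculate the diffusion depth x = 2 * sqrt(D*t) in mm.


t = 15.8970 hr * 3600 = 57229.2000 s
D * t = 1.7110e-11 * 57229.2000 = 9.7919e-07
x = 2 * sqrt(D*t) = 2 * sqrt(9.7919e-07) = 0.00197908 m = 1.9791 mm


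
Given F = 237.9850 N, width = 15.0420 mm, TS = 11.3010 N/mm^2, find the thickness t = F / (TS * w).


Formula: t = F / (TS * w)
Substituting: t = 237.9850 / (11.3010 * 15.0420)
Result: 1.4000 mm


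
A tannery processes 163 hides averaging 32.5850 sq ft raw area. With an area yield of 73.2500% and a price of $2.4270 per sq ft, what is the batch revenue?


Raw_total = N * avg_area = 163 * 32.5850 = 5311.3550 sq ft
Finished = Raw_total * yield / 100 = 5311.3550 * 73.2500 / 100 = 3890.5675 sq ft
Value = Finished * price = 3890.5675 * 2.4270 = 9442.4074 $


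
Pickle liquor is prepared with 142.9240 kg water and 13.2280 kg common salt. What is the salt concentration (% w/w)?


Formula: Conc = salt / (water + salt) * 100
Substituting: Conc = 13.2280 / (142.9240 + 13.2280) * 100
Result: 8.4712 %


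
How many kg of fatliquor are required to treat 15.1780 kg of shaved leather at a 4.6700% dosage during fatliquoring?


Formula: Fat = substrate * pct / 100
Substituting: Fat = 15.1780 * 4.6700 / 100
Result: 0.7088 kg


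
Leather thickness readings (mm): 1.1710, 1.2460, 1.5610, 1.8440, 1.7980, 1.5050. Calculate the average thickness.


Formula: Average = sum / n
Substituting: Average = 9.1250 / 6
Result: 1.5208 mm


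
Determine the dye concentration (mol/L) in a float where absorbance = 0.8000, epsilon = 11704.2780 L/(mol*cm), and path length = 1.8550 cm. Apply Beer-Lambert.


Formula: c = A / (epsilon * l)
Substituting: c = 0.8000 / (11704.2780 * 1.8550)
Result: 3.6847e-05 mol/L


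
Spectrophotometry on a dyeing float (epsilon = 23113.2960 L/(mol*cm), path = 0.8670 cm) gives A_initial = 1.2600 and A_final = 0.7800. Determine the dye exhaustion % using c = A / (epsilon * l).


c_initial = A_i / (epsilon * l) = 1.2600 / (23113.2960 * 0.8670) = 6.2877e-05 mol/L
c_final = A_f / (epsilon * l) = 0.7800 / (23113.2960 * 0.8670) = 3.8924e-05 mol/L
Exhaustion = (c_initial - c_final) / c_initial * 100 = (6.2877e-05 - 3.8924e-05) / 6.2877e-05 * 100 = 38.0952 %
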